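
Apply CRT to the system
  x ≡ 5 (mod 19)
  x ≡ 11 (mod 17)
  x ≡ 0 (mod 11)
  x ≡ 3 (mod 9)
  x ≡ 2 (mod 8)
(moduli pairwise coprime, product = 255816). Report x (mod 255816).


Product of moduli M = 19 · 17 · 11 · 9 · 8 = 255816.
Merge one congruence at a time:
  Start: x ≡ 5 (mod 19).
  Combine with x ≡ 11 (mod 17); new modulus lcm = 323.
    Write x = 5 + 19·t and substitute into x ≡ 11 (mod 17): 19·t ≡ 11 − 5 = 6 (mod 17).
    Reduce coefficients mod 17: 2·t ≡ 6 (mod 17).
    The inverse of 2 mod 17 is 9 (since 2·9 = 18 = 1·17 + 1), so t ≡ 9·6 = 54 ≡ 3 (mod 17).
    Then x = 5 + 19·3 = 62, valid modulo lcm(19, 17) = 323: x ≡ 62 (mod 323).
  Combine with x ≡ 0 (mod 11); new modulus lcm = 3553.
    Write x = 62 + 323·t and substitute into x ≡ 0 (mod 11): 323·t ≡ 0 − 62 = -62 (mod 11).
    Reduce coefficients mod 11: 4·t ≡ 4 (mod 11).
    The inverse of 4 mod 11 is 3 (since 4·3 = 12 = 1·11 + 1), so t ≡ 3·4 = 12 ≡ 1 (mod 11).
    Then x = 62 + 323·1 = 385, valid modulo lcm(323, 11) = 3553: x ≡ 385 (mod 3553).
  Combine with x ≡ 3 (mod 9); new modulus lcm = 31977.
    Write x = 385 + 3553·t and substitute into x ≡ 3 (mod 9): 3553·t ≡ 3 − 385 = -382 (mod 9).
    Reduce coefficients mod 9: 7·t ≡ 5 (mod 9).
    The inverse of 7 mod 9 is 4 (since 7·4 = 28 = 3·9 + 1), so t ≡ 4·5 = 20 ≡ 2 (mod 9).
    Then x = 385 + 3553·2 = 7491, valid modulo lcm(3553, 9) = 31977: x ≡ 7491 (mod 31977).
  Combine with x ≡ 2 (mod 8); new modulus lcm = 255816.
    Write x = 7491 + 31977·t and substitute into x ≡ 2 (mod 8): 31977·t ≡ 2 − 7491 = -7489 (mod 8).
    Reduce coefficients mod 8: 1·t ≡ 7 (mod 8).
    So t ≡ 7 (mod 8).
    Then x = 7491 + 31977·7 = 231330, valid modulo lcm(31977, 8) = 255816: x ≡ 231330 (mod 255816).
Verify against each original: 231330 mod 19 = 5, 231330 mod 17 = 11, 231330 mod 11 = 0, 231330 mod 9 = 3, 231330 mod 8 = 2.

x ≡ 231330 (mod 255816).


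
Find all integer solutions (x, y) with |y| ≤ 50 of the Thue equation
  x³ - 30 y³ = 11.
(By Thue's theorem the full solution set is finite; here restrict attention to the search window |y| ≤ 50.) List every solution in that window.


The equation is x³ - 30y³ = 11. For fixed y, x³ = 30·y³ + 11, so a solution requires the RHS to be a perfect cube.
Strategy: iterate y from -50 to 50, compute RHS = 30·y³ + 11, and check whether it is a (positive or negative) perfect cube.
Check small values of y:
  y = 0: RHS = 11 is not a perfect cube.
  y = 1: RHS = 41 is not a perfect cube.
  y = -1: RHS = -19 is not a perfect cube.
  y = 2: RHS = 251 is not a perfect cube.
  y = -2: RHS = -229 is not a perfect cube.
  y = 3: RHS = 821 is not a perfect cube.
  y = -3: RHS = -799 is not a perfect cube.
Continuing the search up to |y| = 50 finds no solutions either.
No (x, y) in the scanned range satisfies the equation.

No integer solutions with |y| ≤ 50.


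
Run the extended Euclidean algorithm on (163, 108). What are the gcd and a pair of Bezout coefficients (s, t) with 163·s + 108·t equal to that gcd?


Euclidean algorithm on (163, 108) — divide until remainder is 0:
  163 = 1 · 108 + 55
  108 = 1 · 55 + 53
  55 = 1 · 53 + 2
  53 = 26 · 2 + 1
  2 = 2 · 1 + 0
gcd(163, 108) = 1.
Track Bezout coefficients alongside the remainders: start with r₀ = 163 = a·1 + b·0 (s = 1, t = 0) and r₁ = 108 = a·0 + b·1 (s = 0, t = 1); each new remainder r_{k+1} = r_{k-1} − q_k·r_k inherits s_{k+1} = s_{k-1} − q_k·s_k, t_{k+1} = t_{k-1} − q_k·t_k, so r_k = a·s_k + b·t_k at every step:
  q = 1: r = 55, s = 1 − 1·0 = 1, t = 0 − 1·1 = -1  (check: 163·1 + 108·(-1) = 55)
  q = 1: r = 53, s = 0 − 1·1 = -1, t = 1 − 1·(-1) = 2  (check: 163·(-1) + 108·2 = 53)
  q = 1: r = 2, s = 1 − 1·(-1) = 2, t = -1 − 1·2 = -3  (check: 163·2 + 108·(-3) = 2)
  q = 26: r = 1, s = -1 − 26·2 = -53, t = 2 − 26·(-3) = 80  (check: 163·(-53) + 108·80 = 1)
The row with r = 1 (the gcd) gives the Bezout coefficients s = -53, t = 80.
Result: 163 · (-53) + 108 · (80) = 1.

gcd(163, 108) = 1; s = -53, t = 80 (check: 163·(-53) + 108·80 = 1).


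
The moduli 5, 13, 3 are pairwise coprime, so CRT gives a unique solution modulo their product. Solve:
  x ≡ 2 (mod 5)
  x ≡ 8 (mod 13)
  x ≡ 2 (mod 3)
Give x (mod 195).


Moduli 5, 13, 3 are pairwise coprime; by CRT there is a unique solution modulo M = 5 · 13 · 3 = 195.
Solve pairwise, accumulating the modulus:
  Start with x ≡ 2 (mod 5).
  Combine with x ≡ 8 (mod 13): since gcd(5, 13) = 1, we get a unique residue mod 65.
    Write x = 2 + 5·t and substitute into x ≡ 8 (mod 13): 5·t ≡ 8 − 2 = 6 (mod 13).
    The inverse of 5 mod 13 is 8 (since 5·8 = 40 = 3·13 + 1), so t ≡ 8·6 = 48 ≡ 9 (mod 13).
    Then x = 2 + 5·9 = 47, valid modulo lcm(5, 13) = 65: x ≡ 47 (mod 65).
  Combine with x ≡ 2 (mod 3): since gcd(65, 3) = 1, we get a unique residue mod 195.
    Write x = 47 + 65·t and substitute into x ≡ 2 (mod 3): 65·t ≡ 2 − 47 = -45 (mod 3).
    Reduce coefficients mod 3: 2·t ≡ 0 (mod 3).
    The inverse of 2 mod 3 is 2 (since 2·2 = 4 = 1·3 + 1), so t ≡ 2·0 = 0 ≡ 0 (mod 3).
    Then x = 47 + 65·0 = 47, valid modulo lcm(65, 3) = 195: x ≡ 47 (mod 195).
Verify: 47 mod 5 = 2 ✓, 47 mod 13 = 8 ✓, 47 mod 3 = 2 ✓.

x ≡ 47 (mod 195).


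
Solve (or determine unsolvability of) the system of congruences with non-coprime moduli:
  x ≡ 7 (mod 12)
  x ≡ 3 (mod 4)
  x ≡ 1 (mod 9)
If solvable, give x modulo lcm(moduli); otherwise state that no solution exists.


Moduli 12, 4, 9 are not pairwise coprime, so CRT works modulo lcm(m_i) when all pairwise compatibility conditions hold.
Pairwise compatibility: gcd(m_i, m_j) must divide a_i - a_j for every pair.
Merge one congruence at a time:
  Start: x ≡ 7 (mod 12).
  Combine with x ≡ 3 (mod 4): gcd(12, 4) = 4; 3 - 7 = -4, which IS divisible by 4, so compatible.
    Write x = 7 + 12·t and substitute into x ≡ 3 (mod 4): 12·t ≡ 3 − 7 = -4 (mod 4).
    Divide the congruence (and modulus) by g = 4: 3·t ≡ -1 (mod 1).
    Modulo 1 every t works; take t = 0.
    Then x = 7 + 12·0 = 7, valid modulo lcm(12, 4) = 12: x ≡ 7 (mod 12).
  Combine with x ≡ 1 (mod 9): gcd(12, 9) = 3; 1 - 7 = -6, which IS divisible by 3, so compatible.
    Write x = 7 + 12·t and substitute into x ≡ 1 (mod 9): 12·t ≡ 1 − 7 = -6 (mod 9).
    Divide the congruence (and modulus) by g = 3: 4·t ≡ -2 (mod 3).
    Reduce coefficients mod 3: 1·t ≡ 1 (mod 3).
    So t ≡ 1 (mod 3).
    Then x = 7 + 12·1 = 19, valid modulo lcm(12, 9) = 36: x ≡ 19 (mod 36).
Verify: 19 mod 12 = 7, 19 mod 4 = 3, 19 mod 9 = 1.

x ≡ 19 (mod 36).


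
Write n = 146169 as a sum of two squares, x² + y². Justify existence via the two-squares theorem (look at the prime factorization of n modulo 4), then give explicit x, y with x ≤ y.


Step 1: Factor n = 146169 = 3^2 · 109 · 149.
Step 2: Check the mod-4 condition on each prime factor: 3 ≡ 3 (mod 4), exponent 2 (must be even); 109 ≡ 1 (mod 4), exponent 1; 149 ≡ 1 (mod 4), exponent 1.
All primes ≡ 3 (mod 4) appear to even exponent (or don't appear), so by the two-squares theorem n IS expressible as a sum of two squares.
Step 3: Build a representation. Group n = k² · m with k = 3 and m = 109 · 149 = 16241 (a product of primes ≡ 1 (mod 4)); a representation of m scales to one of n via (k·x)² + (k·y)² = k²(x² + y²). Each prime p ≡ 1 (mod 4) is itself a sum of two squares; find a² by testing p − a² for a perfect square:
  109: 109 − 1² = 108, 109 − 2² = 105, 109 − 3² = 100 = 10² ⇒ 109 = 3² + 10².
  149: 149 − 1² = 148, 149 − 2² = 145, 149 − 3² = 140, 149 − 4² = 133, 149 − 5² = 124, 149 − 6² = 113, 149 − 7² = 100 = 10² ⇒ 149 = 7² + 10².
  Combine using the Brahmagupta–Fibonacci identity (a² + b²)(c² + d²) = (ac − bd)² + (ad + bc)² = (ac + bd)² + (ad − bc)²:
  109 · 149 = 16241: from (3² + 10²)(7² + 10²), take (3·7 − 10·10, 3·10 + 10·7) = (21 − 100, 30 + 70) = (-79, 100); dropping signs (only squares matter) gives (79, 100); check 79² + 100² = 6241 + 10000 = 16241 ✓.
  Scale by k = 3: (3·79, 3·100) = (237, 300).
Step 4: Order so x ≤ y and verify: 237² + 300² = 56169 + 90000 = 146169 = n. ✓

n = 146169 = 237² + 300² (one valid representation with x ≤ y).


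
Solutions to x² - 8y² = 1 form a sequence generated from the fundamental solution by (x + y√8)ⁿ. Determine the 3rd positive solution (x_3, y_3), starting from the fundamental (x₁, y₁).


Step 1: Find the fundamental solution (x₁, y₁) of x² - 8y² = 1.
  Expand √8 as a continued fraction. a₀ = ⌊√8⌋ = 2; iterate m_{k+1} = d_k·a_k − m_k, d_{k+1} = (8 − m_{k+1}²)/d_k, a_{k+1} = ⌊(a₀ + m_{k+1})/d_{k+1}⌋ (starting m₀ = 0, d₀ = 1), with convergents p_k = a_k·p_{k-1} + p_{k-2}, q_k = a_k·q_{k-1} + q_{k-2} (p₋₁ = 1, q₋₁ = 0):
  k = 0: a₀ = 2; p₀/q₀ = 2/1; p₀² − 8·q₀² = 4 − 8 = -4.
  k = 1: m = 2, d = 4, a = ⌊(2 + 2)/4⌋ = 1; p/q = (1·2 + 1)/(1·1 + 0) = 3/1; p² − 8·q² = 9 − 8 = 1.
  The first convergent with p² − 8·q² = 1 gives the fundamental solution (x₁, y₁) = (3, 1).
Step 2: Apply the recurrence (x_{n+1}, y_{n+1}) = (x₁x_n + 8y₁y_n, x₁y_n + y₁x_n) repeatedly.
  From (x_1, y_1) = (3, 1): x_2 = 3·3 + 8·1·1 = 17; y_2 = 3·1 + 1·3 = 6.
  From (x_2, y_2) = (17, 6): x_3 = 3·17 + 8·1·6 = 99; y_3 = 3·6 + 1·17 = 35.
Step 3: Verify x_3² - 8·y_3² = 9801 - 9800 = 1 (should be 1). ✓

(x_1, y_1) = (3, 1); (x_3, y_3) = (99, 35).


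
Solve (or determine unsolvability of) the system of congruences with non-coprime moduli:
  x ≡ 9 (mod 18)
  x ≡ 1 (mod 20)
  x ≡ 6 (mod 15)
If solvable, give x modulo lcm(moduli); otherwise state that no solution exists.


Moduli 18, 20, 15 are not pairwise coprime, so CRT works modulo lcm(m_i) when all pairwise compatibility conditions hold.
Pairwise compatibility: gcd(m_i, m_j) must divide a_i - a_j for every pair.
Merge one congruence at a time:
  Start: x ≡ 9 (mod 18).
  Combine with x ≡ 1 (mod 20): gcd(18, 20) = 2; 1 - 9 = -8, which IS divisible by 2, so compatible.
    Write x = 9 + 18·t and substitute into x ≡ 1 (mod 20): 18·t ≡ 1 − 9 = -8 (mod 20).
    Divide the congruence (and modulus) by g = 2: 9·t ≡ -4 (mod 10).
    Reduce coefficients mod 10: 9·t ≡ 6 (mod 10).
    The inverse of 9 mod 10 is 9 (since 9·9 = 81 = 8·10 + 1), so t ≡ 9·6 = 54 ≡ 4 (mod 10).
    Then x = 9 + 18·4 = 81, valid modulo lcm(18, 20) = 180: x ≡ 81 (mod 180).
  Combine with x ≡ 6 (mod 15): gcd(180, 15) = 15; 6 - 81 = -75, which IS divisible by 15, so compatible.
    Write x = 81 + 180·t and substitute into x ≡ 6 (mod 15): 180·t ≡ 6 − 81 = -75 (mod 15).
    Divide the congruence (and modulus) by g = 15: 12·t ≡ -5 (mod 1).
    Modulo 1 every t works; take t = 0.
    Then x = 81 + 180·0 = 81, valid modulo lcm(180, 15) = 180: x ≡ 81 (mod 180).
Verify: 81 mod 18 = 9, 81 mod 20 = 1, 81 mod 15 = 6.

x ≡ 81 (mod 180).


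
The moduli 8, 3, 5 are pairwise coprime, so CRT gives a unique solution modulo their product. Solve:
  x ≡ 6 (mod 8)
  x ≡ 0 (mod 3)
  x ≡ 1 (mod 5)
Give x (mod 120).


Moduli 8, 3, 5 are pairwise coprime; by CRT there is a unique solution modulo M = 8 · 3 · 5 = 120.
Solve pairwise, accumulating the modulus:
  Start with x ≡ 6 (mod 8).
  Combine with x ≡ 0 (mod 3): since gcd(8, 3) = 1, we get a unique residue mod 24.
    Write x = 6 + 8·t and substitute into x ≡ 0 (mod 3): 8·t ≡ 0 − 6 = -6 (mod 3).
    Reduce coefficients mod 3: 2·t ≡ 0 (mod 3).
    The inverse of 2 mod 3 is 2 (since 2·2 = 4 = 1·3 + 1), so t ≡ 2·0 = 0 ≡ 0 (mod 3).
    Then x = 6 + 8·0 = 6, valid modulo lcm(8, 3) = 24: x ≡ 6 (mod 24).
  Combine with x ≡ 1 (mod 5): since gcd(24, 5) = 1, we get a unique residue mod 120.
    Write x = 6 + 24·t and substitute into x ≡ 1 (mod 5): 24·t ≡ 1 − 6 = -5 (mod 5).
    Reduce coefficients mod 5: 4·t ≡ 0 (mod 5).
    The inverse of 4 mod 5 is 4 (since 4·4 = 16 = 3·5 + 1), so t ≡ 4·0 = 0 ≡ 0 (mod 5).
    Then x = 6 + 24·0 = 6, valid modulo lcm(24, 5) = 120: x ≡ 6 (mod 120).
Verify: 6 mod 8 = 6 ✓, 6 mod 3 = 0 ✓, 6 mod 5 = 1 ✓.

x ≡ 6 (mod 120).


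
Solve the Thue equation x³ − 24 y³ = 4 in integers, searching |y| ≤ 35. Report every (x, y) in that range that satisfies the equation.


The equation is x³ - 24y³ = 4. For fixed y, x³ = 24·y³ + 4, so a solution requires the RHS to be a perfect cube.
Strategy: iterate y from -35 to 35, compute RHS = 24·y³ + 4, and check whether it is a (positive or negative) perfect cube.
Check small values of y:
  y = 0: RHS = 4 is not a perfect cube.
  y = 1: RHS = 28 is not a perfect cube.
  y = -1: RHS = -20 is not a perfect cube.
  y = 2: RHS = 196 is not a perfect cube.
  y = -2: RHS = -188 is not a perfect cube.
  y = 3: RHS = 652 is not a perfect cube.
  y = -3: RHS = -644 is not a perfect cube.
Continuing the search up to |y| = 35 finds no solutions either.
No (x, y) in the scanned range satisfies the equation.

No integer solutions with |y| ≤ 35.


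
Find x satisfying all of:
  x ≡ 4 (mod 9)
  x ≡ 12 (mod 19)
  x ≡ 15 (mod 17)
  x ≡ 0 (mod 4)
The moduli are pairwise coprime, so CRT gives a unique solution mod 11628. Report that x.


Product of moduli M = 9 · 19 · 17 · 4 = 11628.
Merge one congruence at a time:
  Start: x ≡ 4 (mod 9).
  Combine with x ≡ 12 (mod 19); new modulus lcm = 171.
    Write x = 4 + 9·t and substitute into x ≡ 12 (mod 19): 9·t ≡ 12 − 4 = 8 (mod 19).
    The inverse of 9 mod 19 is 17 (since 9·17 = 153 = 8·19 + 1), so t ≡ 17·8 = 136 ≡ 3 (mod 19).
    Then x = 4 + 9·3 = 31, valid modulo lcm(9, 19) = 171: x ≡ 31 (mod 171).
  Combine with x ≡ 15 (mod 17); new modulus lcm = 2907.
    Write x = 31 + 171·t and substitute into x ≡ 15 (mod 17): 171·t ≡ 15 − 31 = -16 (mod 17).
    Reduce coefficients mod 17: 1·t ≡ 1 (mod 17).
    So t ≡ 1 (mod 17).
    Then x = 31 + 171·1 = 202, valid modulo lcm(171, 17) = 2907: x ≡ 202 (mod 2907).
  Combine with x ≡ 0 (mod 4); new modulus lcm = 11628.
    Write x = 202 + 2907·t and substitute into x ≡ 0 (mod 4): 2907·t ≡ 0 − 202 = -202 (mod 4).
    Reduce coefficients mod 4: 3·t ≡ 2 (mod 4).
    The inverse of 3 mod 4 is 3 (since 3·3 = 9 = 2·4 + 1), so t ≡ 3·2 = 6 ≡ 2 (mod 4).
    Then x = 202 + 2907·2 = 6016, valid modulo lcm(2907, 4) = 11628: x ≡ 6016 (mod 11628).
Verify against each original: 6016 mod 9 = 4, 6016 mod 19 = 12, 6016 mod 17 = 15, 6016 mod 4 = 0.

x ≡ 6016 (mod 11628).


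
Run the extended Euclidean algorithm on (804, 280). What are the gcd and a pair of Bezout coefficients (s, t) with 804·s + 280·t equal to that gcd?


Euclidean algorithm on (804, 280) — divide until remainder is 0:
  804 = 2 · 280 + 244
  280 = 1 · 244 + 36
  244 = 6 · 36 + 28
  36 = 1 · 28 + 8
  28 = 3 · 8 + 4
  8 = 2 · 4 + 0
gcd(804, 280) = 4.
Track Bezout coefficients alongside the remainders: start with r₀ = 804 = a·1 + b·0 (s = 1, t = 0) and r₁ = 280 = a·0 + b·1 (s = 0, t = 1); each new remainder r_{k+1} = r_{k-1} − q_k·r_k inherits s_{k+1} = s_{k-1} − q_k·s_k, t_{k+1} = t_{k-1} − q_k·t_k, so r_k = a·s_k + b·t_k at every step:
  q = 2: r = 244, s = 1 − 2·0 = 1, t = 0 − 2·1 = -2  (check: 804·1 + 280·(-2) = 244)
  q = 1: r = 36, s = 0 − 1·1 = -1, t = 1 − 1·(-2) = 3  (check: 804·(-1) + 280·3 = 36)
  q = 6: r = 28, s = 1 − 6·(-1) = 7, t = -2 − 6·3 = -20  (check: 804·7 + 280·(-20) = 28)
  q = 1: r = 8, s = -1 − 1·7 = -8, t = 3 − 1·(-20) = 23  (check: 804·(-8) + 280·23 = 8)
  q = 3: r = 4, s = 7 − 3·(-8) = 31, t = -20 − 3·23 = -89  (check: 804·31 + 280·(-89) = 4)
The row with r = 4 (the gcd) gives the Bezout coefficients s = 31, t = -89.
Result: 804 · (31) + 280 · (-89) = 4.

gcd(804, 280) = 4; s = 31, t = -89 (check: 804·31 + 280·(-89) = 4).


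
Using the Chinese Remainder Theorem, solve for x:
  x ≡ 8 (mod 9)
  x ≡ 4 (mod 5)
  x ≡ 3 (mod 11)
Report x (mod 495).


Moduli 9, 5, 11 are pairwise coprime; by CRT there is a unique solution modulo M = 9 · 5 · 11 = 495.
Solve pairwise, accumulating the modulus:
  Start with x ≡ 8 (mod 9).
  Combine with x ≡ 4 (mod 5): since gcd(9, 5) = 1, we get a unique residue mod 45.
    Write x = 8 + 9·t and substitute into x ≡ 4 (mod 5): 9·t ≡ 4 − 8 = -4 (mod 5).
    Reduce coefficients mod 5: 4·t ≡ 1 (mod 5).
    The inverse of 4 mod 5 is 4 (since 4·4 = 16 = 3·5 + 1), so t ≡ 4·1 = 4 ≡ 4 (mod 5).
    Then x = 8 + 9·4 = 44, valid modulo lcm(9, 5) = 45: x ≡ 44 (mod 45).
  Combine with x ≡ 3 (mod 11): since gcd(45, 11) = 1, we get a unique residue mod 495.
    Write x = 44 + 45·t and substitute into x ≡ 3 (mod 11): 45·t ≡ 3 − 44 = -41 (mod 11).
    Reduce coefficients mod 11: 1·t ≡ 3 (mod 11).
    So t ≡ 3 (mod 11).
    Then x = 44 + 45·3 = 179, valid modulo lcm(45, 11) = 495: x ≡ 179 (mod 495).
Verify: 179 mod 9 = 8 ✓, 179 mod 5 = 4 ✓, 179 mod 11 = 3 ✓.

x ≡ 179 (mod 495).


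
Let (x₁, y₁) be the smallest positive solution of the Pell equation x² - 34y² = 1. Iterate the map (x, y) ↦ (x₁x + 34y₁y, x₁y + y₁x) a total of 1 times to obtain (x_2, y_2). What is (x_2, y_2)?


Step 1: Find the fundamental solution (x₁, y₁) of x² - 34y² = 1.
  Expand √34 as a continued fraction. a₀ = ⌊√34⌋ = 5; iterate m_{k+1} = d_k·a_k − m_k, d_{k+1} = (34 − m_{k+1}²)/d_k, a_{k+1} = ⌊(a₀ + m_{k+1})/d_{k+1}⌋ (starting m₀ = 0, d₀ = 1), with convergents p_k = a_k·p_{k-1} + p_{k-2}, q_k = a_k·q_{k-1} + q_{k-2} (p₋₁ = 1, q₋₁ = 0):
  k = 0: a₀ = 5; p₀/q₀ = 5/1; p₀² − 34·q₀² = 25 − 34 = -9.
  k = 1: m = 5, d = 9, a = ⌊(5 + 5)/9⌋ = 1; p/q = (1·5 + 1)/(1·1 + 0) = 6/1; p² − 34·q² = 36 − 34 = 2.
  k = 2: m = 4, d = 2, a = ⌊(5 + 4)/2⌋ = 4; p/q = (4·6 + 5)/(4·1 + 1) = 29/5; p² − 34·q² = 841 − 850 = -9.
  k = 3: m = 4, d = 9, a = ⌊(5 + 4)/9⌋ = 1; p/q = (1·29 + 6)/(1·5 + 1) = 35/6; p² − 34·q² = 1225 − 1224 = 1.
  The first convergent with p² − 34·q² = 1 gives the fundamental solution (x₁, y₁) = (35, 6).
Step 2: Apply the recurrence (x_{n+1}, y_{n+1}) = (x₁x_n + 34y₁y_n, x₁y_n + y₁x_n) repeatedly.
  From (x_1, y_1) = (35, 6): x_2 = 35·35 + 34·6·6 = 2449; y_2 = 35·6 + 6·35 = 420.
Step 3: Verify x_2² - 34·y_2² = 5997601 - 5997600 = 1 (should be 1). ✓

(x_1, y_1) = (35, 6); (x_2, y_2) = (2449, 420).


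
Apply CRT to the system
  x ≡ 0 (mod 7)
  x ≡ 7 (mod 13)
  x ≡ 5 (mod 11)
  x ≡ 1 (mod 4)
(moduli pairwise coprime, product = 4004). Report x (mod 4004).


Product of moduli M = 7 · 13 · 11 · 4 = 4004.
Merge one congruence at a time:
  Start: x ≡ 0 (mod 7).
  Combine with x ≡ 7 (mod 13); new modulus lcm = 91.
    Write x = 0 + 7·t and substitute into x ≡ 7 (mod 13): 7·t ≡ 7 − 0 = 7 (mod 13).
    The inverse of 7 mod 13 is 2 (since 7·2 = 14 = 1·13 + 1), so t ≡ 2·7 = 14 ≡ 1 (mod 13).
    Then x = 0 + 7·1 = 7, valid modulo lcm(7, 13) = 91: x ≡ 7 (mod 91).
  Combine with x ≡ 5 (mod 11); new modulus lcm = 1001.
    Write x = 7 + 91·t and substitute into x ≡ 5 (mod 11): 91·t ≡ 5 − 7 = -2 (mod 11).
    Reduce coefficients mod 11: 3·t ≡ 9 (mod 11).
    The inverse of 3 mod 11 is 4 (since 3·4 = 12 = 1·11 + 1), so t ≡ 4·9 = 36 ≡ 3 (mod 11).
    Then x = 7 + 91·3 = 280, valid modulo lcm(91, 11) = 1001: x ≡ 280 (mod 1001).
  Combine with x ≡ 1 (mod 4); new modulus lcm = 4004.
    Write x = 280 + 1001·t and substitute into x ≡ 1 (mod 4): 1001·t ≡ 1 − 280 = -279 (mod 4).
    Reduce coefficients mod 4: 1·t ≡ 1 (mod 4).
    So t ≡ 1 (mod 4).
    Then x = 280 + 1001·1 = 1281, valid modulo lcm(1001, 4) = 4004: x ≡ 1281 (mod 4004).
Verify against each original: 1281 mod 7 = 0, 1281 mod 13 = 7, 1281 mod 11 = 5, 1281 mod 4 = 1.

x ≡ 1281 (mod 4004).


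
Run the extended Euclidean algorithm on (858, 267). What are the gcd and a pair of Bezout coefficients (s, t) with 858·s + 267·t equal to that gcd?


Euclidean algorithm on (858, 267) — divide until remainder is 0:
  858 = 3 · 267 + 57
  267 = 4 · 57 + 39
  57 = 1 · 39 + 18
  39 = 2 · 18 + 3
  18 = 6 · 3 + 0
gcd(858, 267) = 3.
Track Bezout coefficients alongside the remainders: start with r₀ = 858 = a·1 + b·0 (s = 1, t = 0) and r₁ = 267 = a·0 + b·1 (s = 0, t = 1); each new remainder r_{k+1} = r_{k-1} − q_k·r_k inherits s_{k+1} = s_{k-1} − q_k·s_k, t_{k+1} = t_{k-1} − q_k·t_k, so r_k = a·s_k + b·t_k at every step:
  q = 3: r = 57, s = 1 − 3·0 = 1, t = 0 − 3·1 = -3  (check: 858·1 + 267·(-3) = 57)
  q = 4: r = 39, s = 0 − 4·1 = -4, t = 1 − 4·(-3) = 13  (check: 858·(-4) + 267·13 = 39)
  q = 1: r = 18, s = 1 − 1·(-4) = 5, t = -3 − 1·13 = -16  (check: 858·5 + 267·(-16) = 18)
  q = 2: r = 3, s = -4 − 2·5 = -14, t = 13 − 2·(-16) = 45  (check: 858·(-14) + 267·45 = 3)
The row with r = 3 (the gcd) gives the Bezout coefficients s = -14, t = 45.
Result: 858 · (-14) + 267 · (45) = 3.

gcd(858, 267) = 3; s = -14, t = 45 (check: 858·(-14) + 267·45 = 3).


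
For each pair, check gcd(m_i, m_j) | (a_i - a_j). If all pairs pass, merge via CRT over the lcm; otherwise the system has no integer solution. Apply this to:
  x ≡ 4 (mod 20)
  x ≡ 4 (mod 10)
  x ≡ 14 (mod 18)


Moduli 20, 10, 18 are not pairwise coprime, so CRT works modulo lcm(m_i) when all pairwise compatibility conditions hold.
Pairwise compatibility: gcd(m_i, m_j) must divide a_i - a_j for every pair.
Merge one congruence at a time:
  Start: x ≡ 4 (mod 20).
  Combine with x ≡ 4 (mod 10): gcd(20, 10) = 10; 4 - 4 = 0, which IS divisible by 10, so compatible.
    Write x = 4 + 20·t and substitute into x ≡ 4 (mod 10): 20·t ≡ 4 − 4 = 0 (mod 10).
    Divide the congruence (and modulus) by g = 10: 2·t ≡ 0 (mod 1).
    Modulo 1 every t works; take t = 0.
    Then x = 4 + 20·0 = 4, valid modulo lcm(20, 10) = 20: x ≡ 4 (mod 20).
  Combine with x ≡ 14 (mod 18): gcd(20, 18) = 2; 14 - 4 = 10, which IS divisible by 2, so compatible.
    Write x = 4 + 20·t and substitute into x ≡ 14 (mod 18): 20·t ≡ 14 − 4 = 10 (mod 18).
    Divide the congruence (and modulus) by g = 2: 10·t ≡ 5 (mod 9).
    Reduce coefficients mod 9: 1·t ≡ 5 (mod 9).
    So t ≡ 5 (mod 9).
    Then x = 4 + 20·5 = 104, valid modulo lcm(20, 18) = 180: x ≡ 104 (mod 180).
Verify: 104 mod 20 = 4, 104 mod 10 = 4, 104 mod 18 = 14.

x ≡ 104 (mod 180).


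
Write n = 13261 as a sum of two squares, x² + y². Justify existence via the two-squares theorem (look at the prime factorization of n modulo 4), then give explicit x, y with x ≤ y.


Step 1: Factor n = 13261 = 89 · 149.
Step 2: Check the mod-4 condition on each prime factor: 89 ≡ 1 (mod 4), exponent 1; 149 ≡ 1 (mod 4), exponent 1.
All primes ≡ 3 (mod 4) appear to even exponent (or don't appear), so by the two-squares theorem n IS expressible as a sum of two squares.
Step 3: Build a representation. Here n = 89 · 149 is a product of primes ≡ 1 (mod 4). Each prime p ≡ 1 (mod 4) is itself a sum of two squares; find a² by testing p − a² for a perfect square:
  89: 89 − 1² = 88, 89 − 2² = 85, 89 − 3² = 80, 89 − 4² = 73, 89 − 5² = 64 = 8² ⇒ 89 = 5² + 8².
  149: 149 − 1² = 148, 149 − 2² = 145, 149 − 3² = 140, 149 − 4² = 133, 149 − 5² = 124, 149 − 6² = 113, 149 − 7² = 100 = 10² ⇒ 149 = 7² + 10².
  Combine using the Brahmagupta–Fibonacci identity (a² + b²)(c² + d²) = (ac − bd)² + (ad + bc)² = (ac + bd)² + (ad − bc)²:
  89 · 149 = 13261: from (5² + 8²)(7² + 10²), take (5·7 − 8·10, 5·10 + 8·7) = (35 − 80, 50 + 56) = (-45, 106); dropping signs (only squares matter) gives (45, 106); check 45² + 106² = 2025 + 11236 = 13261 ✓.
Step 4: Order so x ≤ y and verify: 45² + 106² = 2025 + 11236 = 13261 = n. ✓

n = 13261 = 45² + 106² (one valid representation with x ≤ y).


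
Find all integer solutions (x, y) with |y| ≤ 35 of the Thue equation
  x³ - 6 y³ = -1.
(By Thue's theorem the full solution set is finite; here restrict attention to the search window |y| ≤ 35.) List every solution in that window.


The equation is x³ - 6y³ = -1. For fixed y, x³ = 6·y³ − 1, so a solution requires the RHS to be a perfect cube.
Strategy: iterate y from -35 to 35, compute RHS = 6·y³ − 1, and check whether it is a (positive or negative) perfect cube.
Check small values of y:
  y = 0: RHS = -1 = (-1)³ ⇒ x = -1 works.
  y = 1: RHS = 5 is not a perfect cube.
  y = -1: RHS = -7 is not a perfect cube.
  y = 2: RHS = 47 is not a perfect cube.
  y = -2: RHS = -49 is not a perfect cube.
  y = 3: RHS = 161 is not a perfect cube.
  y = -3: RHS = -163 is not a perfect cube.
Continuing the search up to |y| = 35 finds no further solutions beyond those listed.
Collected solutions: (-1, 0).

Solutions (with |y| ≤ 35): (-1, 0).


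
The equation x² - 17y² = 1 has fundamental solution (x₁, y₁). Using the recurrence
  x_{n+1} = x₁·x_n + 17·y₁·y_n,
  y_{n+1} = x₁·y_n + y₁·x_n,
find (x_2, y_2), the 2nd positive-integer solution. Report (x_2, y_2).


Step 1: Find the fundamental solution (x₁, y₁) of x² - 17y² = 1.
  Expand √17 as a continued fraction. a₀ = ⌊√17⌋ = 4; iterate m_{k+1} = d_k·a_k − m_k, d_{k+1} = (17 − m_{k+1}²)/d_k, a_{k+1} = ⌊(a₀ + m_{k+1})/d_{k+1}⌋ (starting m₀ = 0, d₀ = 1), with convergents p_k = a_k·p_{k-1} + p_{k-2}, q_k = a_k·q_{k-1} + q_{k-2} (p₋₁ = 1, q₋₁ = 0):
  k = 0: a₀ = 4; p₀/q₀ = 4/1; p₀² − 17·q₀² = 16 − 17 = -1.
  k = 1: m = 4, d = 1, a = ⌊(4 + 4)/1⌋ = 8; p/q = (8·4 + 1)/(8·1 + 0) = 33/8; p² − 17·q² = 1089 − 1088 = 1.
  The first convergent with p² − 17·q² = 1 gives the fundamental solution (x₁, y₁) = (33, 8).
Step 2: Apply the recurrence (x_{n+1}, y_{n+1}) = (x₁x_n + 17y₁y_n, x₁y_n + y₁x_n) repeatedly.
  From (x_1, y_1) = (33, 8): x_2 = 33·33 + 17·8·8 = 2177; y_2 = 33·8 + 8·33 = 528.
Step 3: Verify x_2² - 17·y_2² = 4739329 - 4739328 = 1 (should be 1). ✓

(x_1, y_1) = (33, 8); (x_2, y_2) = (2177, 528).


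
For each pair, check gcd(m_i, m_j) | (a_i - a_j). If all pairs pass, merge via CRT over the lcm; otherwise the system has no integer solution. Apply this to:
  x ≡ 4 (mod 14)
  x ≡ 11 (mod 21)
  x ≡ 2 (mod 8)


Moduli 14, 21, 8 are not pairwise coprime, so CRT works modulo lcm(m_i) when all pairwise compatibility conditions hold.
Pairwise compatibility: gcd(m_i, m_j) must divide a_i - a_j for every pair.
Merge one congruence at a time:
  Start: x ≡ 4 (mod 14).
  Combine with x ≡ 11 (mod 21): gcd(14, 21) = 7; 11 - 4 = 7, which IS divisible by 7, so compatible.
    Write x = 4 + 14·t and substitute into x ≡ 11 (mod 21): 14·t ≡ 11 − 4 = 7 (mod 21).
    Divide the congruence (and modulus) by g = 7: 2·t ≡ 1 (mod 3).
    The inverse of 2 mod 3 is 2 (since 2·2 = 4 = 1·3 + 1), so t ≡ 2·1 = 2 ≡ 2 (mod 3).
    Then x = 4 + 14·2 = 32, valid modulo lcm(14, 21) = 42: x ≡ 32 (mod 42).
  Combine with x ≡ 2 (mod 8): gcd(42, 8) = 2; 2 - 32 = -30, which IS divisible by 2, so compatible.
    Write x = 32 + 42·t and substitute into x ≡ 2 (mod 8): 42·t ≡ 2 − 32 = -30 (mod 8).
    Divide the congruence (and modulus) by g = 2: 21·t ≡ -15 (mod 4).
    Reduce coefficients mod 4: 1·t ≡ 1 (mod 4).
    So t ≡ 1 (mod 4).
    Then x = 32 + 42·1 = 74, valid modulo lcm(42, 8) = 168: x ≡ 74 (mod 168).
Verify: 74 mod 14 = 4, 74 mod 21 = 11, 74 mod 8 = 2.

x ≡ 74 (mod 168).


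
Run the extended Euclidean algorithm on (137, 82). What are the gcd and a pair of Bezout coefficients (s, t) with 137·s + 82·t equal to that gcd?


Euclidean algorithm on (137, 82) — divide until remainder is 0:
  137 = 1 · 82 + 55
  82 = 1 · 55 + 27
  55 = 2 · 27 + 1
  27 = 27 · 1 + 0
gcd(137, 82) = 1.
Track Bezout coefficients alongside the remainders: start with r₀ = 137 = a·1 + b·0 (s = 1, t = 0) and r₁ = 82 = a·0 + b·1 (s = 0, t = 1); each new remainder r_{k+1} = r_{k-1} − q_k·r_k inherits s_{k+1} = s_{k-1} − q_k·s_k, t_{k+1} = t_{k-1} − q_k·t_k, so r_k = a·s_k + b·t_k at every step:
  q = 1: r = 55, s = 1 − 1·0 = 1, t = 0 − 1·1 = -1  (check: 137·1 + 82·(-1) = 55)
  q = 1: r = 27, s = 0 − 1·1 = -1, t = 1 − 1·(-1) = 2  (check: 137·(-1) + 82·2 = 27)
  q = 2: r = 1, s = 1 − 2·(-1) = 3, t = -1 − 2·2 = -5  (check: 137·3 + 82·(-5) = 1)
The row with r = 1 (the gcd) gives the Bezout coefficients s = 3, t = -5.
Result: 137 · (3) + 82 · (-5) = 1.

gcd(137, 82) = 1; s = 3, t = -5 (check: 137·3 + 82·(-5) = 1).


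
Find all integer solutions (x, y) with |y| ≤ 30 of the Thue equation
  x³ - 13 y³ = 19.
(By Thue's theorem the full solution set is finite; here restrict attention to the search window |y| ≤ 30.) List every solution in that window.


The equation is x³ - 13y³ = 19. For fixed y, x³ = 13·y³ + 19, so a solution requires the RHS to be a perfect cube.
Strategy: iterate y from -30 to 30, compute RHS = 13·y³ + 19, and check whether it is a (positive or negative) perfect cube.
Check small values of y:
  y = 0: RHS = 19 is not a perfect cube.
  y = 1: RHS = 32 is not a perfect cube.
  y = -1: RHS = 6 is not a perfect cube.
  y = 2: RHS = 123 is not a perfect cube.
  y = -2: RHS = -85 is not a perfect cube.
  y = 3: RHS = 370 is not a perfect cube.
  y = -3: RHS = -332 is not a perfect cube.
Continuing the search up to |y| = 30 finds no solutions either.
No (x, y) in the scanned range satisfies the equation.

No integer solutions with |y| ≤ 30.


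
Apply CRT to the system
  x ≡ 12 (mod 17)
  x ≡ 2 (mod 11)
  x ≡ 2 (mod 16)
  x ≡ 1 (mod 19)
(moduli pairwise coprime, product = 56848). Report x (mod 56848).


Product of moduli M = 17 · 11 · 16 · 19 = 56848.
Merge one congruence at a time:
  Start: x ≡ 12 (mod 17).
  Combine with x ≡ 2 (mod 11); new modulus lcm = 187.
    Write x = 12 + 17·t and substitute into x ≡ 2 (mod 11): 17·t ≡ 2 − 12 = -10 (mod 11).
    Reduce coefficients mod 11: 6·t ≡ 1 (mod 11).
    The inverse of 6 mod 11 is 2 (since 6·2 = 12 = 1·11 + 1), so t ≡ 2·1 = 2 ≡ 2 (mod 11).
    Then x = 12 + 17·2 = 46, valid modulo lcm(17, 11) = 187: x ≡ 46 (mod 187).
  Combine with x ≡ 2 (mod 16); new modulus lcm = 2992.
    Write x = 46 + 187·t and substitute into x ≡ 2 (mod 16): 187·t ≡ 2 − 46 = -44 (mod 16).
    Reduce coefficients mod 16: 11·t ≡ 4 (mod 16).
    The inverse of 11 mod 16 is 3 (since 11·3 = 33 = 2·16 + 1), so t ≡ 3·4 = 12 ≡ 12 (mod 16).
    Then x = 46 + 187·12 = 2290, valid modulo lcm(187, 16) = 2992: x ≡ 2290 (mod 2992).
  Combine with x ≡ 1 (mod 19); new modulus lcm = 56848.
    Write x = 2290 + 2992·t and substitute into x ≡ 1 (mod 19): 2992·t ≡ 1 − 2290 = -2289 (mod 19).
    Reduce coefficients mod 19: 9·t ≡ 10 (mod 19).
    The inverse of 9 mod 19 is 17 (since 9·17 = 153 = 8·19 + 1), so t ≡ 17·10 = 170 ≡ 18 (mod 19).
    Then x = 2290 + 2992·18 = 56146, valid modulo lcm(2992, 19) = 56848: x ≡ 56146 (mod 56848).
Verify against each original: 56146 mod 17 = 12, 56146 mod 11 = 2, 56146 mod 16 = 2, 56146 mod 19 = 1.

x ≡ 56146 (mod 56848).


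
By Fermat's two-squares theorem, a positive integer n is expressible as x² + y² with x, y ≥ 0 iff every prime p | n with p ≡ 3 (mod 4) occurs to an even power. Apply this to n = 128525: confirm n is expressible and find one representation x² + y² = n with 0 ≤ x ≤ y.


Step 1: Factor n = 128525 = 5^2 · 53 · 97.
Step 2: Check the mod-4 condition on each prime factor: 5 ≡ 1 (mod 4), exponent 2; 53 ≡ 1 (mod 4), exponent 1; 97 ≡ 1 (mod 4), exponent 1.
All primes ≡ 3 (mod 4) appear to even exponent (or don't appear), so by the two-squares theorem n IS expressible as a sum of two squares.
Step 3: Build a representation. Group n = k² · m with k = 5 and m = 53 · 97 = 5141 (a product of primes ≡ 1 (mod 4)); a representation of m scales to one of n via (k·x)² + (k·y)² = k²(x² + y²). Each prime p ≡ 1 (mod 4) is itself a sum of two squares; find a² by testing p − a² for a perfect square:
  53: 53 − 1² = 52, 53 − 2² = 49 = 7² ⇒ 53 = 2² + 7².
  97: 97 − 1² = 96, 97 − 2² = 93, 97 − 3² = 88, 97 − 4² = 81 = 9² ⇒ 97 = 4² + 9².
  Combine using the Brahmagupta–Fibonacci identity (a² + b²)(c² + d²) = (ac − bd)² + (ad + bc)² = (ac + bd)² + (ad − bc)²:
  53 · 97 = 5141: from (2² + 7²)(4² + 9²), take (2·4 − 7·9, 2·9 + 7·4) = (8 − 63, 18 + 28) = (-55, 46); dropping signs (only squares matter) gives (55, 46); check 55² + 46² = 3025 + 2116 = 5141 ✓.
  Scale by k = 5: (5·55, 5·46) = (275, 230).
Step 4: Order so x ≤ y and verify: 230² + 275² = 52900 + 75625 = 128525 = n. ✓

n = 128525 = 230² + 275² (one valid representation with x ≤ y).


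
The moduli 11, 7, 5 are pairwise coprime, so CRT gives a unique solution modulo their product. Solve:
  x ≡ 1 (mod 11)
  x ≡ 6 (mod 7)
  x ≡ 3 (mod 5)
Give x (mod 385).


Moduli 11, 7, 5 are pairwise coprime; by CRT there is a unique solution modulo M = 11 · 7 · 5 = 385.
Solve pairwise, accumulating the modulus:
  Start with x ≡ 1 (mod 11).
  Combine with x ≡ 6 (mod 7): since gcd(11, 7) = 1, we get a unique residue mod 77.
    Write x = 1 + 11·t and substitute into x ≡ 6 (mod 7): 11·t ≡ 6 − 1 = 5 (mod 7).
    Reduce coefficients mod 7: 4·t ≡ 5 (mod 7).
    The inverse of 4 mod 7 is 2 (since 4·2 = 8 = 1·7 + 1), so t ≡ 2·5 = 10 ≡ 3 (mod 7).
    Then x = 1 + 11·3 = 34, valid modulo lcm(11, 7) = 77: x ≡ 34 (mod 77).
  Combine with x ≡ 3 (mod 5): since gcd(77, 5) = 1, we get a unique residue mod 385.
    Write x = 34 + 77·t and substitute into x ≡ 3 (mod 5): 77·t ≡ 3 − 34 = -31 (mod 5).
    Reduce coefficients mod 5: 2·t ≡ 4 (mod 5).
    The inverse of 2 mod 5 is 3 (since 2·3 = 6 = 1·5 + 1), so t ≡ 3·4 = 12 ≡ 2 (mod 5).
    Then x = 34 + 77·2 = 188, valid modulo lcm(77, 5) = 385: x ≡ 188 (mod 385).
Verify: 188 mod 11 = 1 ✓, 188 mod 7 = 6 ✓, 188 mod 5 = 3 ✓.

x ≡ 188 (mod 385).


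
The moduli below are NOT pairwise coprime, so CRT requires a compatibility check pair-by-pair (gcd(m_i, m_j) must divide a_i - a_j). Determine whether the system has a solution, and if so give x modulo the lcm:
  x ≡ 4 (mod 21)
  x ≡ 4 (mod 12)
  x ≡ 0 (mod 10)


Moduli 21, 12, 10 are not pairwise coprime, so CRT works modulo lcm(m_i) when all pairwise compatibility conditions hold.
Pairwise compatibility: gcd(m_i, m_j) must divide a_i - a_j for every pair.
Merge one congruence at a time:
  Start: x ≡ 4 (mod 21).
  Combine with x ≡ 4 (mod 12): gcd(21, 12) = 3; 4 - 4 = 0, which IS divisible by 3, so compatible.
    Write x = 4 + 21·t and substitute into x ≡ 4 (mod 12): 21·t ≡ 4 − 4 = 0 (mod 12).
    Divide the congruence (and modulus) by g = 3: 7·t ≡ 0 (mod 4).
    Reduce coefficients mod 4: 3·t ≡ 0 (mod 4).
    The inverse of 3 mod 4 is 3 (since 3·3 = 9 = 2·4 + 1), so t ≡ 3·0 = 0 ≡ 0 (mod 4).
    Then x = 4 + 21·0 = 4, valid modulo lcm(21, 12) = 84: x ≡ 4 (mod 84).
  Combine with x ≡ 0 (mod 10): gcd(84, 10) = 2; 0 - 4 = -4, which IS divisible by 2, so compatible.
    Write x = 4 + 84·t and substitute into x ≡ 0 (mod 10): 84·t ≡ 0 − 4 = -4 (mod 10).
    Divide the congruence (and modulus) by g = 2: 42·t ≡ -2 (mod 5).
    Reduce coefficients mod 5: 2·t ≡ 3 (mod 5).
    The inverse of 2 mod 5 is 3 (since 2·3 = 6 = 1·5 + 1), so t ≡ 3·3 = 9 ≡ 4 (mod 5).
    Then x = 4 + 84·4 = 340, valid modulo lcm(84, 10) = 420: x ≡ 340 (mod 420).
Verify: 340 mod 21 = 4, 340 mod 12 = 4, 340 mod 10 = 0.

x ≡ 340 (mod 420).


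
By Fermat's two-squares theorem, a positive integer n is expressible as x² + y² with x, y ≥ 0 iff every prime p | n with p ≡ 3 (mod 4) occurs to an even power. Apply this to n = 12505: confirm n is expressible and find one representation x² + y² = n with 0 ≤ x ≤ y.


Step 1: Factor n = 12505 = 5 · 41 · 61.
Step 2: Check the mod-4 condition on each prime factor: 5 ≡ 1 (mod 4), exponent 1; 41 ≡ 1 (mod 4), exponent 1; 61 ≡ 1 (mod 4), exponent 1.
All primes ≡ 3 (mod 4) appear to even exponent (or don't appear), so by the two-squares theorem n IS expressible as a sum of two squares.
Step 3: Build a representation. Here n = 5 · 41 · 61 is a product of primes ≡ 1 (mod 4). Each prime p ≡ 1 (mod 4) is itself a sum of two squares; find a² by testing p − a² for a perfect square:
  5: 5 − 1² = 4 = 2² ⇒ 5 = 1² + 2².
  41: 41 − 1² = 40, 41 − 2² = 37, 41 − 3² = 32, 41 − 4² = 25 = 5² ⇒ 41 = 4² + 5².
  61: 61 − 1² = 60, 61 − 2² = 57, 61 − 3² = 52, 61 − 4² = 45, 61 − 5² = 36 = 6² ⇒ 61 = 5² + 6².
  Combine using the Brahmagupta–Fibonacci identity (a² + b²)(c² + d²) = (ac − bd)² + (ad + bc)² = (ac + bd)² + (ad − bc)²:
  5 · 41 = 205: from (1² + 2²)(4² + 5²), take (1·4 − 2·5, 1·5 + 2·4) = (4 − 10, 5 + 8) = (-6, 13); dropping signs (only squares matter) gives (6, 13); check 6² + 13² = 36 + 169 = 205 ✓.
  205 · 61 = 12505: from (6² + 13²)(5² + 6²), take (6·5 − 13·6, 6·6 + 13·5) = (30 − 78, 36 + 65) = (-48, 101); dropping signs (only squares matter) gives (48, 101); check 48² + 101² = 2304 + 10201 = 12505 ✓.
Step 4: Order so x ≤ y and verify: 48² + 101² = 2304 + 10201 = 12505 = n. ✓

n = 12505 = 48² + 101² (one valid representation with x ≤ y).


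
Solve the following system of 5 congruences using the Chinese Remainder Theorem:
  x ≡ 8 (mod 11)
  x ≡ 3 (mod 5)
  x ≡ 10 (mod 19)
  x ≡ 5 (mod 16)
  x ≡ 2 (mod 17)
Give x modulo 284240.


Product of moduli M = 11 · 5 · 19 · 16 · 17 = 284240.
Merge one congruence at a time:
  Start: x ≡ 8 (mod 11).
  Combine with x ≡ 3 (mod 5); new modulus lcm = 55.
    Write x = 8 + 11·t and substitute into x ≡ 3 (mod 5): 11·t ≡ 3 − 8 = -5 (mod 5).
    Reduce coefficients mod 5: 1·t ≡ 0 (mod 5).
    So t ≡ 0 (mod 5).
    Then x = 8 + 11·0 = 8, valid modulo lcm(11, 5) = 55: x ≡ 8 (mod 55).
  Combine with x ≡ 10 (mod 19); new modulus lcm = 1045.
    Write x = 8 + 55·t and substitute into x ≡ 10 (mod 19): 55·t ≡ 10 − 8 = 2 (mod 19).
    Reduce coefficients mod 19: 17·t ≡ 2 (mod 19).
    The inverse of 17 mod 19 is 9 (since 17·9 = 153 = 8·19 + 1), so t ≡ 9·2 = 18 ≡ 18 (mod 19).
    Then x = 8 + 55·18 = 998, valid modulo lcm(55, 19) = 1045: x ≡ 998 (mod 1045).
  Combine with x ≡ 5 (mod 16); new modulus lcm = 16720.
    Write x = 998 + 1045·t and substitute into x ≡ 5 (mod 16): 1045·t ≡ 5 − 998 = -993 (mod 16).
    Reduce coefficients mod 16: 5·t ≡ 15 (mod 16).
    The inverse of 5 mod 16 is 13 (since 5·13 = 65 = 4·16 + 1), so t ≡ 13·15 = 195 ≡ 3 (mod 16).
    Then x = 998 + 1045·3 = 4133, valid modulo lcm(1045, 16) = 16720: x ≡ 4133 (mod 16720).
  Combine with x ≡ 2 (mod 17); new modulus lcm = 284240.
    Write x = 4133 + 16720·t and substitute into x ≡ 2 (mod 17): 16720·t ≡ 2 − 4133 = -4131 (mod 17).
    Reduce coefficients mod 17: 9·t ≡ 0 (mod 17).
    The inverse of 9 mod 17 is 2 (since 9·2 = 18 = 1·17 + 1), so t ≡ 2·0 = 0 ≡ 0 (mod 17).
    Then x = 4133 + 16720·0 = 4133, valid modulo lcm(16720, 17) = 284240: x ≡ 4133 (mod 284240).
Verify against each original: 4133 mod 11 = 8, 4133 mod 5 = 3, 4133 mod 19 = 10, 4133 mod 16 = 5, 4133 mod 17 = 2.

x ≡ 4133 (mod 284240).


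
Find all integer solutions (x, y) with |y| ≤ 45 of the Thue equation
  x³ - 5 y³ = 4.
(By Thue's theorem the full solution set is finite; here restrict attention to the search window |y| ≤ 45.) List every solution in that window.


The equation is x³ - 5y³ = 4. For fixed y, x³ = 5·y³ + 4, so a solution requires the RHS to be a perfect cube.
Strategy: iterate y from -45 to 45, compute RHS = 5·y³ + 4, and check whether it is a (positive or negative) perfect cube.
Check small values of y:
  y = 0: RHS = 4 is not a perfect cube.
  y = 1: RHS = 9 is not a perfect cube.
  y = -1: RHS = -1 = (-1)³ ⇒ x = -1 works.
  y = 2: RHS = 44 is not a perfect cube.
  y = -2: RHS = -36 is not a perfect cube.
  y = 3: RHS = 139 is not a perfect cube.
  y = -3: RHS = -131 is not a perfect cube.
Continuing the search up to |y| = 45 finds no further solutions beyond those listed.
Collected solutions: (-1, -1).

Solutions (with |y| ≤ 45): (-1, -1).
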